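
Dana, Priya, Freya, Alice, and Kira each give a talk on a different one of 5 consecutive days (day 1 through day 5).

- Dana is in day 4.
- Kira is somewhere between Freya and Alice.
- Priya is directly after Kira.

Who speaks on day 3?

Priya

With clue 1, Dana is ruled out for day 3.
With clues 1–3, Alice, Freya, and Kira are ruled out for day 3.
So day 3 is Priya.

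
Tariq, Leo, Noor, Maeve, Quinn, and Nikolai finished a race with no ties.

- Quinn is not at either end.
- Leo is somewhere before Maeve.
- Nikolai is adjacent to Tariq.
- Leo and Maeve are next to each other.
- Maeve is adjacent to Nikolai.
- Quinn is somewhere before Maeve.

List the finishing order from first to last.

From clue 1: Quinn is in {2,3,4,5}.
From clues 1–4: Noor is in {1,3,4,6}.
From clues 1–5: Tariq is in {4,6}.
From clues 1–6: Noor → place 1, Quinn → place 2, Leo → place 3, Maeve → place 4, Nikolai → place 5, Tariq → place 6.

Noor, Quinn, Leo, Maeve, Nikolai, Tariq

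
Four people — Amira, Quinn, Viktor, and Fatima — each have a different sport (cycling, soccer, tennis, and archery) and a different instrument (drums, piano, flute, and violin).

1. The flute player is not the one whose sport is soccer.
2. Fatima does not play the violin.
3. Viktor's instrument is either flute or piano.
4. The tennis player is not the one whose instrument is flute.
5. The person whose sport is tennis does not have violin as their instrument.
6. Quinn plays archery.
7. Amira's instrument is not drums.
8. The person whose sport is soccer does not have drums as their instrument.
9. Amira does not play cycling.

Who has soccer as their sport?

With clues 1–6, Quinn is impossible for the one with sport soccer.
With clues 1–8, Fatima is impossible for the one with sport soccer.
With clues 1–9, Viktor is impossible for the one with sport soccer.
That leaves Amira.

Amira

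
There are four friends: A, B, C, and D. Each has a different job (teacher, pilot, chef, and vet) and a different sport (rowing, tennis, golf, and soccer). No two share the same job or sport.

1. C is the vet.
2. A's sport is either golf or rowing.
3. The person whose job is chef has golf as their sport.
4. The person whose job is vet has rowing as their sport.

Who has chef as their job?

Clue 1 rules out C for the one with job chef.
With clues 1–4, B and D are impossible for the one with job chef.
That leaves A.

A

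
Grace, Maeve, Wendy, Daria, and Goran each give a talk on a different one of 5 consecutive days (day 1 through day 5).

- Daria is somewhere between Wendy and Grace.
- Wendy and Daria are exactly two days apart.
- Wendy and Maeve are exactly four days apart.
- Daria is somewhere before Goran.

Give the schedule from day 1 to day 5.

Maeve, Grace, Daria, Goran, Wendy

From clue 1: Daria is in {2,3,4}.
From clues 1–3: Daria → day 3.
From clues 1–4: Maeve → day 1, Grace → day 2, Goran → day 4, Wendy → day 5.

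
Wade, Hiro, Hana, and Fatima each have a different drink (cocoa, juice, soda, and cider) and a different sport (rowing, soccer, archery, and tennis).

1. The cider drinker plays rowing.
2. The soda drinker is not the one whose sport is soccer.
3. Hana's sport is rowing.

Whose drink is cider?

With clues 1–3, Fatima, Hiro, and Wade are impossible for the one with drink cider.
That leaves Hana.

Hana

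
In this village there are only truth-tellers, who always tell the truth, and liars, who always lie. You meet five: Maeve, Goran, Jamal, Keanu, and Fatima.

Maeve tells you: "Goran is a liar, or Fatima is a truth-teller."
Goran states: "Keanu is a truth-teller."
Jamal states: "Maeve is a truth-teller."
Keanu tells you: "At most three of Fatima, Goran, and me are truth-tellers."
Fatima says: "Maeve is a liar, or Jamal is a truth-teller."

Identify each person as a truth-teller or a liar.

Regardless of anyone's role, Keanu's statement is true, so Keanu is a truth-teller.
With that fixed, Goran's statement is true, so Goran is a truth-teller.
Consider Maeve. Suppose Maeve is a liar.
Then no assignment of the remaining roles makes every statement match its speaker's type — contradiction.
So Maeve is a truth-teller.
With that fixed, Jamal's statement is true, so Jamal is a truth-teller.
With that fixed, Fatima's statement is true, so Fatima is a truth-teller.

Maeve: truth-teller, Goran: truth-teller, Jamal: truth-teller, Keanu: truth-teller, Fatima: truth-teller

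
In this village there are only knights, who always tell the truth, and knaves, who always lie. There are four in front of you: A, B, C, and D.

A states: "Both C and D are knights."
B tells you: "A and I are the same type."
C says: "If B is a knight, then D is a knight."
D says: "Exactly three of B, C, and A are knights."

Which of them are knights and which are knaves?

Consider A. Suppose A is a knave.
Then whichever role B has, B's statement has the wrong truth value — contradiction.
So A is a knight.
Consider B. Suppose B is a knave.
Then no assignment of the remaining roles makes every statement match its speaker's type — contradiction.
So B is a knight.
Consider C. Suppose C is a knave.
Then A's statement comes out false, contradicting A being a knight.
So C is a knight.
With that fixed, D's statement is true, so D is a knight.

A: knight, B: knight, C: knight, D: knight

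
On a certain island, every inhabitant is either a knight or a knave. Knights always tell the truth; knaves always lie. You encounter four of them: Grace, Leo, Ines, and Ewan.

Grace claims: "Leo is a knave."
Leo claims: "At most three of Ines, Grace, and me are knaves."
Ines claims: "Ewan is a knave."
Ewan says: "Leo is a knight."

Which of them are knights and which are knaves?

Grace: knave, Leo: knight, Ines: knave, Ewan: knight

Regardless of anyone's role, Leo's statement is true, so Leo is a knight.
With that fixed, Ewan's statement is true, so Ewan is a knight.
With that fixed, Grace's statement is false, so Grace is a knave.
With that fixed, Ines's statement is false, so Ines is a knave.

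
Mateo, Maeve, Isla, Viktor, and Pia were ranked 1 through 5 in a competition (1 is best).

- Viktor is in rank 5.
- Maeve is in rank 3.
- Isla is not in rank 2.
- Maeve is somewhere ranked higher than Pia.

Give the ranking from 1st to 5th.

Isla, Mateo, Maeve, Pia, Viktor

From clue 1: Viktor → rank 5.
From clues 1–2: Maeve → rank 3.
From clues 1–3: Isla is in {1,4}.
From clues 1–4: Isla → rank 1, Mateo → rank 2, Pia → rank 4.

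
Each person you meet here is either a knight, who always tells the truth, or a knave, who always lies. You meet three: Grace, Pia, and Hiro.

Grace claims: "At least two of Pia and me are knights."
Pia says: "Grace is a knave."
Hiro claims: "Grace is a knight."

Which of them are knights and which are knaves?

Grace: knave, Pia: knight, Hiro: knave

Consider Grace. Suppose Grace is a knight.
Then no assignment of the remaining roles makes every statement match its speaker's type — contradiction.
So Grace is a knave.
With that fixed, Pia's statement is true, so Pia is a knight.
With that fixed, Hiro's statement is false, so Hiro is a knave.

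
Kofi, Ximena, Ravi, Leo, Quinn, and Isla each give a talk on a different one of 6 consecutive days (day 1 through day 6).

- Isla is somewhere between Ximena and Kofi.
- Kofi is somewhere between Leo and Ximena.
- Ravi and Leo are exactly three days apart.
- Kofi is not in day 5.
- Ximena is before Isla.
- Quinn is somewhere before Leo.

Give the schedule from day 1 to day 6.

Ximena, Isla, Ravi, Kofi, Quinn, Leo

From clue 1: Isla is in {2,3,4,5}.
From clues 1–2: Kofi is in {2,3,4,5}.
From clues 1–4: Kofi is in {2,3,4}.
From clues 1–5: Ximena → day 1, Kofi → day 4.
From clues 1–6: Isla → day 2, Ravi → day 3, Quinn → day 5, Leo → day 6.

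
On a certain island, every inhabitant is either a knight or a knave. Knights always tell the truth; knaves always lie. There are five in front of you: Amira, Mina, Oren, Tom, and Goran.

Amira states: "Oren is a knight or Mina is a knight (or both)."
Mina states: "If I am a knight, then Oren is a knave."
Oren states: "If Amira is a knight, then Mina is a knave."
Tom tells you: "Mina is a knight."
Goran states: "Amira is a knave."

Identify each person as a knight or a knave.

Consider Amira. Suppose Amira is a knave.
Then no assignment of the remaining roles makes every statement match its speaker's type — contradiction.
So Amira is a knight.
With that fixed, Goran's statement is false, so Goran is a knave.
Consider Mina. Suppose Mina is a knave.
Then Mina's own statement would have to be false, but it can't be — contradiction.
So Mina is a knight.
With that fixed, Oren's statement is false, so Oren is a knave.
With that fixed, Tom's statement is true, so Tom is a knight.

Amira: knight, Mina: knight, Oren: knave, Tom: knight, Goran: knave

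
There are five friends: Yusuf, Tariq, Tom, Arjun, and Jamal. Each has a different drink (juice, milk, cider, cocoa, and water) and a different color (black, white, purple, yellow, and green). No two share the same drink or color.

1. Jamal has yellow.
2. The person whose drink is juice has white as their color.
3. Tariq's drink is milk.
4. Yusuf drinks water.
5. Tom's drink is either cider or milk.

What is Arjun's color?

white

Clue 1 rules out yellow for Arjun's color.
With clues 1–5, black, green, and purple are impossible for Arjun's color.
That leaves white.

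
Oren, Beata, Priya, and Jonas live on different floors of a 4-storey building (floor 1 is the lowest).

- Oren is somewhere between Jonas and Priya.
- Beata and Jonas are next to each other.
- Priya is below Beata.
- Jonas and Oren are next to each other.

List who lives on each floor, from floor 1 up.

From clue 1: Oren is in {2,3}.
From clues 1–3: Priya → floor 1, Oren → floor 2.
From clues 1–4: Jonas → floor 3, Beata → floor 4.

Priya, Oren, Jonas, Beata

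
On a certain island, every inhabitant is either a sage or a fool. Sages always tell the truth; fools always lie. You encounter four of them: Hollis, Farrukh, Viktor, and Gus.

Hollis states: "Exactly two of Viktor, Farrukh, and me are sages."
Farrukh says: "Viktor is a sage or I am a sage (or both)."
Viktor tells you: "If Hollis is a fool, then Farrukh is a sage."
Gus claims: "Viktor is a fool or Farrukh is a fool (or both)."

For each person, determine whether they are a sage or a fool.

Hollis: fool, Farrukh: fool, Viktor: fool, Gus: sage

Consider Hollis. Suppose Hollis is a sage.
Then no assignment of the remaining roles makes every statement match its speaker's type — contradiction.
So Hollis is a fool.
Consider Farrukh. Suppose Farrukh is a sage.
Then no assignment of the remaining roles makes every statement match its speaker's type — contradiction.
So Farrukh is a fool.
With that fixed, Viktor's statement is false, so Viktor is a fool.
With that fixed, Gus's statement is true, so Gus is a sage.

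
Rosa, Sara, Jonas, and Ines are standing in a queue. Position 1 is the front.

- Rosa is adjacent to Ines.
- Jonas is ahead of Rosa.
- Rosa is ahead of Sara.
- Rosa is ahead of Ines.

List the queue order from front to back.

From clues 1–2: Jonas is in {1,2}.
From clues 1–3: Jonas → position 1, Sara → position 4.
From clues 1–4: Rosa → position 2, Ines → position 3.

Jonas, Rosa, Ines, Sara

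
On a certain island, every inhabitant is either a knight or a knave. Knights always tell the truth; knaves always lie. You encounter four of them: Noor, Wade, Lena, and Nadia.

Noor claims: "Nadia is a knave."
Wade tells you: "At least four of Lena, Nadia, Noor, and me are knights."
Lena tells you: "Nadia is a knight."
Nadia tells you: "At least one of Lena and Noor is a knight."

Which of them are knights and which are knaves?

Noor: knave, Wade: knave, Lena: knight, Nadia: knight

Consider Noor. Suppose Noor is a knight.
Then no assignment of the remaining roles makes every statement match its speaker's type — contradiction.
So Noor is a knave.
With that fixed, Wade's statement is false, so Wade is a knave.
Consider Lena. Suppose Lena is a knave.
Then no assignment of the remaining roles makes every statement match its speaker's type — contradiction.
So Lena is a knight.
With that fixed, Nadia's statement is true, so Nadia is a knight.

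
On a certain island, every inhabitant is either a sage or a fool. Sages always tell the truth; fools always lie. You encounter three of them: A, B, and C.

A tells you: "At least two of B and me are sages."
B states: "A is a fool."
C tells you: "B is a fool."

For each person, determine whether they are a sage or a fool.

Consider A. Suppose A is a sage.
Then no assignment of the remaining roles makes every statement match its speaker's type — contradiction.
So A is a fool.
With that fixed, B's statement is true, so B is a sage.
With that fixed, C's statement is false, so C is a fool.

A: fool, B: sage, C: fool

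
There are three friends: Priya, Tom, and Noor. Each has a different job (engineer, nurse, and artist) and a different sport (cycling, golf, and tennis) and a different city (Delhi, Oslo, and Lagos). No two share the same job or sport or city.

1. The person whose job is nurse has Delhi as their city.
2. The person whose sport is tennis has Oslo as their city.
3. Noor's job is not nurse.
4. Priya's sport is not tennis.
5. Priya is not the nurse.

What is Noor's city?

With clues 1–3, Delhi is impossible for Noor's city.
With clues 1–5, Lagos is impossible for Noor's city.
That leaves Oslo.

Oslo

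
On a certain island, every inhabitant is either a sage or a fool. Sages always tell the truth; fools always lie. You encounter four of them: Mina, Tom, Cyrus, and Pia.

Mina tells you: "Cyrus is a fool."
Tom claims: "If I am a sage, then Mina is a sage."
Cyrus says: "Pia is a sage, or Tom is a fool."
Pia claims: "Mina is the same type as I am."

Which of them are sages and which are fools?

Consider Mina. Suppose Mina is a fool.
Then whichever role Tom has, Tom's statement has the wrong truth value — contradiction.
So Mina is a sage.
With that fixed, Tom's statement is true, so Tom is a sage.
Consider Cyrus. Suppose Cyrus is a sage.
Then Mina's statement comes out false, contradicting Mina being a sage.
So Cyrus is a fool.
Consider Pia. Suppose Pia is a sage.
Then Cyrus's statement comes out true, contradicting Cyrus being a fool.
So Pia is a fool.

Mina: sage, Tom: sage, Cyrus: fool, Pia: fool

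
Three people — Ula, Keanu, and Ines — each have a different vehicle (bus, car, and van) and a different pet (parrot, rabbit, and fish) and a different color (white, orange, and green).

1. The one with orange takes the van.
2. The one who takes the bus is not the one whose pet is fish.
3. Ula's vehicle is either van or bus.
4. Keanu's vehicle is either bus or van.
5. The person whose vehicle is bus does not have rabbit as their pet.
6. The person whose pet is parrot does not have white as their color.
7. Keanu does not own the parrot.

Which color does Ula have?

green

With clues 1–6, white is impossible for Ula's color.
With clues 1–7, orange is impossible for Ula's color.
That leaves green.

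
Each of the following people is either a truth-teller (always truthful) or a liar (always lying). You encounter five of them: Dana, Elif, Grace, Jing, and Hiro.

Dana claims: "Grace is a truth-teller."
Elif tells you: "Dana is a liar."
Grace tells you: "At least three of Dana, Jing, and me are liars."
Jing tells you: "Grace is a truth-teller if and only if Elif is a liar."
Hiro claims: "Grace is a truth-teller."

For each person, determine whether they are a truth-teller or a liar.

Consider Dana. Suppose Dana is a truth-teller.
Then no assignment of the remaining roles makes every statement match its speaker's type — contradiction.
So Dana is a liar.
With that fixed, Elif's statement is true, so Elif is a truth-teller.
Consider Grace. Suppose Grace is a truth-teller.
Then Dana's statement comes out true, contradicting Dana being a liar.
So Grace is a liar.
With that fixed, Jing's statement is true, so Jing is a truth-teller.
With that fixed, Hiro's statement is false, so Hiro is a liar.

Dana: liar, Elif: truth-teller, Grace: liar, Jing: truth-teller, Hiro: liar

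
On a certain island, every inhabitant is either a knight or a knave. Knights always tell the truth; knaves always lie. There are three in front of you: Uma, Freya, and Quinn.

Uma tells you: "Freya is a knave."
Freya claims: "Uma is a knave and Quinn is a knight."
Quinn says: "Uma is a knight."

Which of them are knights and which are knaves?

Consider Uma. Suppose Uma is a knave.
Then no assignment of the remaining roles makes every statement match its speaker's type — contradiction.
So Uma is a knight.
With that fixed, Freya's statement is false, so Freya is a knave.
With that fixed, Quinn's statement is true, so Quinn is a knight.

Uma: knight, Freya: knave, Quinn: knight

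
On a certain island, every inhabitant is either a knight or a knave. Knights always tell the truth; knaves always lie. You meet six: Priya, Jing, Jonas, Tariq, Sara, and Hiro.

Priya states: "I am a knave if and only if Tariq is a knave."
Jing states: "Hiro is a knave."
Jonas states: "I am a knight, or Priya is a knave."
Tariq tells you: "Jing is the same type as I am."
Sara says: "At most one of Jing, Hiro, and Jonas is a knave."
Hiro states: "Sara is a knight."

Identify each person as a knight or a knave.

Consider Priya. Suppose Priya is a knave.
Then no assignment of the remaining roles makes every statement match its speaker's type — contradiction.
So Priya is a knight.
Consider Jing. Suppose Jing is a knave.
Then whichever role Tariq has, Tariq's statement has the wrong truth value — contradiction.
So Jing is a knight.
Consider Jonas. Suppose Jonas is a knight.
Then no assignment of the remaining roles makes every statement match its speaker's type — contradiction.
So Jonas is a knave.
Consider Tariq. Suppose Tariq is a knave.
Then Priya's statement comes out false, contradicting Priya being a knight.
So Tariq is a knight.
Consider Sara. Suppose Sara is a knight.
Then no assignment of the remaining roles makes every statement match its speaker's type — contradiction.
So Sara is a knave.
With that fixed, Hiro's statement is false, so Hiro is a knave.

Priya: knight, Jing: knight, Jonas: knave, Tariq: knight, Sara: knave, Hiro: knave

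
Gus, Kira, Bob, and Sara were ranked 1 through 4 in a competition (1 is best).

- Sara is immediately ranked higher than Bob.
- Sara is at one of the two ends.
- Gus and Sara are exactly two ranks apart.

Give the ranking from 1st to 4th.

From clue 1: Bob is in {2,3,4}.
From clues 1–2: Sara → rank 1, Bob → rank 2.
From clues 1–3: Gus → rank 3, Kira → rank 4.

Sara, Bob, Gus, Kira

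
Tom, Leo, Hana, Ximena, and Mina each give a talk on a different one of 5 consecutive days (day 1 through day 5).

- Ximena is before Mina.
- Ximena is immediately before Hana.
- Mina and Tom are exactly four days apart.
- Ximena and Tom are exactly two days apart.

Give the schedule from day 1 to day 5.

From clue 1: Ximena is in {1,2,3,4}.
From clues 1–2: Hana is in {2,3,4}.
From clues 1–3: Tom → day 1, Mina → day 5.
From clues 1–4: Leo → day 2, Ximena → day 3, Hana → day 4.

Tom, Leo, Ximena, Hana, Mina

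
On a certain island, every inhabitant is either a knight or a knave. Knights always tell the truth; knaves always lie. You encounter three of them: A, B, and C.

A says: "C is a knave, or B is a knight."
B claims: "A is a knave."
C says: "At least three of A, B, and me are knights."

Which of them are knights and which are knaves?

A: knight, B: knave, C: knave

Consider A. Suppose A is a knave.
Then no assignment of the remaining roles makes every statement match its speaker's type — contradiction.
So A is a knight.
With that fixed, B's statement is false, so B is a knave.
With that fixed, C's statement is false, so C is a knave.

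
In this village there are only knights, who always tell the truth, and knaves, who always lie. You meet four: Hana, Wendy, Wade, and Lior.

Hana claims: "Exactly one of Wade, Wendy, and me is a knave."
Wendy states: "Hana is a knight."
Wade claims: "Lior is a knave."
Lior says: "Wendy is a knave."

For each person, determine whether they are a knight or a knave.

Hana: knave, Wendy: knave, Wade: knave, Lior: knight

Consider Hana. Suppose Hana is a knight.
Then no assignment of the remaining roles makes every statement match its speaker's type — contradiction.
So Hana is a knave.
With that fixed, Wendy's statement is false, so Wendy is a knave.
With that fixed, Lior's statement is true, so Lior is a knight.
With that fixed, Wade's statement is false, so Wade is a knave.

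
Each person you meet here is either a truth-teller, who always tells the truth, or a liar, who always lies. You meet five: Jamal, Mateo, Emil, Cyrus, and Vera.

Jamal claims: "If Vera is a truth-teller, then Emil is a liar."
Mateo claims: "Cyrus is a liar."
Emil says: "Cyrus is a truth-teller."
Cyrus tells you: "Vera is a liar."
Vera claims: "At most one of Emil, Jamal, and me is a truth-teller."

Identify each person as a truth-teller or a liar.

Consider Jamal. Suppose Jamal is a liar.
Then no assignment of the remaining roles makes every statement match its speaker's type — contradiction.
So Jamal is a truth-teller.
Consider Mateo. Suppose Mateo is a truth-teller.
Then no assignment of the remaining roles makes every statement match its speaker's type — contradiction.
So Mateo is a liar.
Consider Emil. Suppose Emil is a liar.
Then whichever role Vera has, Vera's statement has the wrong truth value — contradiction.
So Emil is a truth-teller.
With that fixed, Vera's statement is false, so Vera is a liar.
With that fixed, Cyrus's statement is true, so Cyrus is a truth-teller.

Jamal: truth-teller, Mateo: liar, Emil: truth-teller, Cyrus: truth-teller, Vera: liar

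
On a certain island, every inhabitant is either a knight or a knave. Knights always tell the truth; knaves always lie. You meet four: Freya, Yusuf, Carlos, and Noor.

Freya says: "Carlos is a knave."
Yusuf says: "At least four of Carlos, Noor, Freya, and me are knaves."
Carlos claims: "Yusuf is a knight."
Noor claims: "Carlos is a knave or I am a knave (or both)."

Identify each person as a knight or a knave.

Freya: knight, Yusuf: knave, Carlos: knave, Noor: knight

Consider Freya. Suppose Freya is a knave.
Then no assignment of the remaining roles makes every statement match its speaker's type — contradiction.
So Freya is a knight.
With that fixed, Yusuf's statement is false, so Yusuf is a knave.
With that fixed, Carlos's statement is false, so Carlos is a knave.
With that fixed, Noor's statement is true, so Noor is a knight.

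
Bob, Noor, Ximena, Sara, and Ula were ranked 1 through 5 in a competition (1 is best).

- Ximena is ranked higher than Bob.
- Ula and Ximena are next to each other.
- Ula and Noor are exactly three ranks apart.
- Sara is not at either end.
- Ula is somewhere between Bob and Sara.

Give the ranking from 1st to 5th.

Noor, Sara, Ximena, Ula, Bob

From clue 1: Bob is in {2,3,4,5}.
From clues 1–2: Bob is in {3,4,5}.
From clues 1–5: Noor → rank 1, Sara → rank 2, Ximena → rank 3, Ula → rank 4, Bob → rank 5.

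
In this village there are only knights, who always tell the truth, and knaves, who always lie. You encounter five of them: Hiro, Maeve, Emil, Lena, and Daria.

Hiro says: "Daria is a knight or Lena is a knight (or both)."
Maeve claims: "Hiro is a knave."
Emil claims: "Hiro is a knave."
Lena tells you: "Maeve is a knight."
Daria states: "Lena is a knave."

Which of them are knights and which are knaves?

Consider Hiro. Suppose Hiro is a knave.
Then no assignment of the remaining roles makes every statement match its speaker's type — contradiction.
So Hiro is a knight.
With that fixed, Maeve's statement is false, so Maeve is a knave.
With that fixed, Emil's statement is false, so Emil is a knave.
With that fixed, Lena's statement is false, so Lena is a knave.
With that fixed, Daria's statement is true, so Daria is a knight.

Hiro: knight, Maeve: knave, Emil: knave, Lena: knave, Daria: knight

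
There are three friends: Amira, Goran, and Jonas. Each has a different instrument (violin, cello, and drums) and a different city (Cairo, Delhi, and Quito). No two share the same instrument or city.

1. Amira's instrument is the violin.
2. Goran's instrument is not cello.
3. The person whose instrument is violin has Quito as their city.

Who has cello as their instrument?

Jonas

Clue 1 rules out Amira for the one with instrument cello.
With clues 1–2, Goran is impossible for the one with instrument cello.
That leaves Jonas.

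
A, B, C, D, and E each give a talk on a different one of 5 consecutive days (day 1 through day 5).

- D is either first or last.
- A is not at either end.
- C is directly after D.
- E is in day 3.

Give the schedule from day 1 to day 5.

From clue 1: D is in {1,5}.
From clues 1–3: D → day 1, C → day 2.
From clues 1–4: E → day 3, A → day 4, B → day 5.

D, C, E, A, B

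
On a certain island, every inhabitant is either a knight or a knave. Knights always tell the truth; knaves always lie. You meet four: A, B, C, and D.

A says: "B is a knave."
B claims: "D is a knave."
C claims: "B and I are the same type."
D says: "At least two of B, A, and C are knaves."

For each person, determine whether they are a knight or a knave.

A: knave, B: knight, C: knight, D: knave

Consider A. Suppose A is a knight.
Then no assignment of the remaining roles makes every statement match its speaker's type — contradiction.
So A is a knave.
Consider B. Suppose B is a knave.
Then A's statement comes out true, contradicting A being a knave.
So B is a knight.
Consider C. Suppose C is a knave.
Then no assignment of the remaining roles makes every statement match its speaker's type — contradiction.
So C is a knight.
With that fixed, D's statement is false, so D is a knave.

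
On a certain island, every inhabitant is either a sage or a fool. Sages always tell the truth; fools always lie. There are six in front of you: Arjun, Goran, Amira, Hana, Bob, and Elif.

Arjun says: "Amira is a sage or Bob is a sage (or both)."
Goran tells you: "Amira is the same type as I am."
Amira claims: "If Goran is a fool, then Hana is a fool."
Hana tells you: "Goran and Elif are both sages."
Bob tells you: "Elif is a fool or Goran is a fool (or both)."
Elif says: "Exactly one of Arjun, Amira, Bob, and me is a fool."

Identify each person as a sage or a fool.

Consider Arjun. Suppose Arjun is a fool.
Then no assignment of the remaining roles makes every statement match its speaker's type — contradiction.
So Arjun is a sage.
Consider Goran. Suppose Goran is a fool.
Then no assignment of the remaining roles makes every statement match its speaker's type — contradiction.
So Goran is a sage.
With that fixed, Amira's statement is true, so Amira is a sage.
Consider Hana. Suppose Hana is a fool.
Then no assignment of the remaining roles makes every statement match its speaker's type — contradiction.
So Hana is a sage.
Consider Bob. Suppose Bob is a sage.
Then whichever role Elif has, Elif's statement has the wrong truth value — contradiction.
So Bob is a fool.
Consider Elif. Suppose Elif is a fool.
Then Hana's statement comes out false, contradicting Hana being a sage.
So Elif is a sage.

Arjun: sage, Goran: sage, Amira: sage, Hana: sage, Bob: fool, Elif: sage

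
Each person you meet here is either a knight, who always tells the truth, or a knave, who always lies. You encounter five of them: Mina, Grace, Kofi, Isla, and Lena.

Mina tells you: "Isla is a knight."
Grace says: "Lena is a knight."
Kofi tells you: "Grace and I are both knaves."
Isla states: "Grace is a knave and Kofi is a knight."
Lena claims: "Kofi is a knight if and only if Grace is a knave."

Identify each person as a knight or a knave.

Mina: knave, Grace: knight, Kofi: knave, Isla: knave, Lena: knight

Consider Mina. Suppose Mina is a knight.
Then no assignment of the remaining roles makes every statement match its speaker's type — contradiction.
So Mina is a knave.
Consider Grace. Suppose Grace is a knave.
Then whichever role Kofi has, Kofi's statement has the wrong truth value — contradiction.
So Grace is a knight.
With that fixed, Kofi's statement is false, so Kofi is a knave.
With that fixed, Isla's statement is false, so Isla is a knave.
With that fixed, Lena's statement is true, so Lena is a knight.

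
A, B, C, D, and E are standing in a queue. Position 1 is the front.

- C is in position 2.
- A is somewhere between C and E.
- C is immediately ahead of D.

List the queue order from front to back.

From clue 1: C → position 2.
From clues 1–2: A is in {3,4}.
From clues 1–3: B → position 1, D → position 3, A → position 4, E → position 5.

B, C, D, A, E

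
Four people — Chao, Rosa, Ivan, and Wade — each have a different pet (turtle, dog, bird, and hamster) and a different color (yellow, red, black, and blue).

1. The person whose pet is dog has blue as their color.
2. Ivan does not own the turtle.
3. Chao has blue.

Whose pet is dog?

With clues 1–3, Ivan, Rosa, and Wade are impossible for the one with pet dog.
That leaves Chao.

Chao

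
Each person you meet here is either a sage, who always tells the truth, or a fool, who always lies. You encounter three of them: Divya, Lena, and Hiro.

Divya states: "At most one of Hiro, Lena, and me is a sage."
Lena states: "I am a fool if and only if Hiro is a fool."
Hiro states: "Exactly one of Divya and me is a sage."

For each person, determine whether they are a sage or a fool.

Divya: fool, Lena: sage, Hiro: sage

Consider Divya. Suppose Divya is a sage.
Then whichever role Hiro has, Hiro's statement has the wrong truth value — contradiction.
So Divya is a fool.
Consider Lena. Suppose Lena is a fool.
Then Divya's statement comes out true, contradicting Divya being a fool.
So Lena is a sage.
Consider Hiro. Suppose Hiro is a fool.
Then Divya's statement comes out true, contradicting Divya being a fool.
So Hiro is a sage.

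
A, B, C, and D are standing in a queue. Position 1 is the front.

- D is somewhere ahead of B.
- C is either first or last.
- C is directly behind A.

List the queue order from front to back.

D, B, A, C

From clue 1: B is in {2,3,4}.
From clues 1–2: C is in {1,4}.
From clues 1–3: D → position 1, B → position 2, A → position 3, C → position 4.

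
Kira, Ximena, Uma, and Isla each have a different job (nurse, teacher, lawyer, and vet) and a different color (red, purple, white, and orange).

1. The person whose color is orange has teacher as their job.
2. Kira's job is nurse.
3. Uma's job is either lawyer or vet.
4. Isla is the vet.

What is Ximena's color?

orange

With clues 1–4, purple, red, and white are impossible for Ximena's color.
That leaves orange.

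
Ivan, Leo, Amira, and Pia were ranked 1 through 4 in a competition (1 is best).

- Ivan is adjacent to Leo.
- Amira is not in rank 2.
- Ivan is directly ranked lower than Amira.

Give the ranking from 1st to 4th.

Amira, Ivan, Leo, Pia

From clues 1–2: Amira is in {1,3,4}.
From clues 1–3: Amira → rank 1, Ivan → rank 2, Leo → rank 3, Pia → rank 4.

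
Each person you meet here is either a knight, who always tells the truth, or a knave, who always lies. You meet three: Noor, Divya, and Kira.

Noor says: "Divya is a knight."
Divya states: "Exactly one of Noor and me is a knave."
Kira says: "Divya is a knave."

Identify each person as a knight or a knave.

Consider Noor. Suppose Noor is a knight.
Then whichever role Divya has, Divya's statement has the wrong truth value — contradiction.
So Noor is a knave.
Consider Divya. Suppose Divya is a knight.
Then Noor's statement comes out true, contradicting Noor being a knave.
So Divya is a knave.
With that fixed, Kira's statement is true, so Kira is a knight.

Noor: knave, Divya: knave, Kira: knight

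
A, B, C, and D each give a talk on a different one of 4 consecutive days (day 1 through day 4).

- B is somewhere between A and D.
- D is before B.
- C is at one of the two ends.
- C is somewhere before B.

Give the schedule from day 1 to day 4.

C, D, B, A

From clue 1: B is in {2,3}.
From clues 1–2: A is in {3,4}.
From clues 1–4: C → day 1, D → day 2, B → day 3, A → day 4.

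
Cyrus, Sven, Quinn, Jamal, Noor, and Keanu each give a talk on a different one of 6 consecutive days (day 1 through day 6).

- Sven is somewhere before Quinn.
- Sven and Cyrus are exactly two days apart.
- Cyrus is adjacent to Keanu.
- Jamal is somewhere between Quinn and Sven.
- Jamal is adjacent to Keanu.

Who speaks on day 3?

Cyrus

With clues 1–4, Quinn is ruled out for day 3.
With clues 1–5, Jamal, Keanu, Noor, and Sven are ruled out for day 3.
So day 3 is Cyrus.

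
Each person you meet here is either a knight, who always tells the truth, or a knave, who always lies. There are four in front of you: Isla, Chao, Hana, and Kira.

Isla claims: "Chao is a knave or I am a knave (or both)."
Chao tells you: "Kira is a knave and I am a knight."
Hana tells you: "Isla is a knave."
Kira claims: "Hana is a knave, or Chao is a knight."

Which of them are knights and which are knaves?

Isla: knight, Chao: knave, Hana: knave, Kira: knight

Consider Isla. Suppose Isla is a knave.
Then Isla's own statement would have to be false, but it can't be — contradiction.
So Isla is a knight.
With that fixed, Hana's statement is false, so Hana is a knave.
With that fixed, Kira's statement is true, so Kira is a knight.
With that fixed, Chao's statement is false, so Chao is a knave.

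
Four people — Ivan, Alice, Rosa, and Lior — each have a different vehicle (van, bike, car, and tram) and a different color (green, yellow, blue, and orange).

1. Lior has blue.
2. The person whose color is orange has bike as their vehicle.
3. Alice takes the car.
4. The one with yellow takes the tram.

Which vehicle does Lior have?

With clues 1–2, bike is impossible for Lior's vehicle.
With clues 1–3, car is impossible for Lior's vehicle.
With clues 1–4, tram is impossible for Lior's vehicle.
That leaves van.

van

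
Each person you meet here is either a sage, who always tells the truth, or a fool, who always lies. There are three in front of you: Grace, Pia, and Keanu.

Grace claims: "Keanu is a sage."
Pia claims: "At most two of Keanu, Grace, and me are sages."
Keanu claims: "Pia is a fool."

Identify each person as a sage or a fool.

Grace: fool, Pia: sage, Keanu: fool

Consider Grace. Suppose Grace is a sage.
Then no assignment of the remaining roles makes every statement match its speaker's type — contradiction.
So Grace is a fool.
With that fixed, Pia's statement is true, so Pia is a sage.
With that fixed, Keanu's statement is false, so Keanu is a fool.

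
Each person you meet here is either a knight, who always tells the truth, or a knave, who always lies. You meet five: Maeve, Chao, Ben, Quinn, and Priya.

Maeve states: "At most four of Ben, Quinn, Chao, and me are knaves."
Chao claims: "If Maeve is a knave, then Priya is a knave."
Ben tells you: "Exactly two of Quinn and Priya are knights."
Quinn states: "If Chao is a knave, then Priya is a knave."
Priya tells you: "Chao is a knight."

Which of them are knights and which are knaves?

Regardless of anyone's role, Maeve's statement is true, so Maeve is a knight.
With that fixed, Chao's statement is true, so Chao is a knight.
With that fixed, Quinn's statement is true, so Quinn is a knight.
With that fixed, Priya's statement is true, so Priya is a knight.
With that fixed, Ben's statement is true, so Ben is a knight.

Maeve: knight, Chao: knight, Ben: knight, Quinn: knight, Priya: knight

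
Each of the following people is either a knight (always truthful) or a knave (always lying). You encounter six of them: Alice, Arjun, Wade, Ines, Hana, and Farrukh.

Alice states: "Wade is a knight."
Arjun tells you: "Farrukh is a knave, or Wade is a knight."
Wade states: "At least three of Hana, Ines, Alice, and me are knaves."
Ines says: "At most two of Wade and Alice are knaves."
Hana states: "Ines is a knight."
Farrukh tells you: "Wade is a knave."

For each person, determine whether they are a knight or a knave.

Alice: knave, Arjun: knave, Wade: knave, Ines: knight, Hana: knight, Farrukh: knight

Regardless of anyone's role, Ines's statement is true, so Ines is a knight.
With that fixed, Hana's statement is true, so Hana is a knight.
With that fixed, Wade's statement is false, so Wade is a knave.
With that fixed, Farrukh's statement is true, so Farrukh is a knight.
With that fixed, Alice's statement is false, so Alice is a knave.
With that fixed, Arjun's statement is false, so Arjun is a knave.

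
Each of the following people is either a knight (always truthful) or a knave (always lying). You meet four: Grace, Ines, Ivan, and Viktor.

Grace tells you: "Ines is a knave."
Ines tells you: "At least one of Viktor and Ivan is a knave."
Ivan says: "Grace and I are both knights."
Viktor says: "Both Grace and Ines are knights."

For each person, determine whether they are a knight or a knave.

Consider Grace. Suppose Grace is a knight.
Then no assignment of the remaining roles makes every statement match its speaker's type — contradiction.
So Grace is a knave.
With that fixed, Ivan's statement is false, so Ivan is a knave.
With that fixed, Viktor's statement is false, so Viktor is a knave.
With that fixed, Ines's statement is true, so Ines is a knight.

Grace: knave, Ines: knight, Ivan: knave, Viktor: knave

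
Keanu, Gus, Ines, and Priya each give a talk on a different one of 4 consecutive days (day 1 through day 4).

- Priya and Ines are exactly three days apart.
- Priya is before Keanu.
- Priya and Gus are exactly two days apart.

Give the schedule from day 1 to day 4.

From clue 1: Keanu is in {2,3}.
From clues 1–2: Priya → day 1, Ines → day 4.
From clues 1–3: Keanu → day 2, Gus → day 3.

Priya, Keanu, Gus, Ines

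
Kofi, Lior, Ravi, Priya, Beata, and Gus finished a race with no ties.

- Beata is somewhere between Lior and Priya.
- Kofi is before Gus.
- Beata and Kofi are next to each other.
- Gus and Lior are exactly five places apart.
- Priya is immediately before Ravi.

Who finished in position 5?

Ravi

With clues 1–3, Beata and Kofi are ruled out for place 5.
With clues 1–4, Gus and Lior are ruled out for place 5.
With clues 1–5, Priya is ruled out for place 5.
So place 5 is Ravi.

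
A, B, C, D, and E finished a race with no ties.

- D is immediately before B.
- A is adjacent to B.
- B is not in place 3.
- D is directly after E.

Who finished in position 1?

C

With clue 1, B is ruled out for place 1.
With clues 1–2, A is ruled out for place 1.
With clues 1–4, D and E are ruled out for place 1.
So place 1 is C.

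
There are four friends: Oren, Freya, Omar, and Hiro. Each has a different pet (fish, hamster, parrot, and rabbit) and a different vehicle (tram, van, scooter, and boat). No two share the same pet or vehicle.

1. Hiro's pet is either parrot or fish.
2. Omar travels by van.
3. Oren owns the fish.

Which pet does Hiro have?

Clue 1 rules out hamster and rabbit for Hiro's pet.
With clues 1–3, fish is impossible for Hiro's pet.
That leaves parrot.

parrot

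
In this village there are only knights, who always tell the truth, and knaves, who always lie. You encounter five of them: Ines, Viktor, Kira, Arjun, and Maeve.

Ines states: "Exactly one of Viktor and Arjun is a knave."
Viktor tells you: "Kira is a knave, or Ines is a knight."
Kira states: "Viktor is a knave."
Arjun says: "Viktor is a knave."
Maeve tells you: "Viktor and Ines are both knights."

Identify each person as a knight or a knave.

Ines: knight, Viktor: knight, Kira: knave, Arjun: knave, Maeve: knight

Consider Ines. Suppose Ines is a knave.
Then no assignment of the remaining roles makes every statement match its speaker's type — contradiction.
So Ines is a knight.
With that fixed, Viktor's statement is true, so Viktor is a knight.
With that fixed, Kira's statement is false, so Kira is a knave.
With that fixed, Arjun's statement is false, so Arjun is a knave.
With that fixed, Maeve's statement is true, so Maeve is a knight.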